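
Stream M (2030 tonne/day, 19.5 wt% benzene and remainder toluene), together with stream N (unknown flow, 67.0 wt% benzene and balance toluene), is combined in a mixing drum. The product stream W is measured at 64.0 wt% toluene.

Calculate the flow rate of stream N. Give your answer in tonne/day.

Let N be the unknown flow. Total out = 2030 + N.
toluene balance: 1634.2 + 0.330·N = 0.640·(2030 + N)
(0.330 − 0.640)·N = 0.640×2030 − 1634.2 = -334.95
N = -334.95 / -0.310 = 1080.5 tonne/day

1080 tonne/day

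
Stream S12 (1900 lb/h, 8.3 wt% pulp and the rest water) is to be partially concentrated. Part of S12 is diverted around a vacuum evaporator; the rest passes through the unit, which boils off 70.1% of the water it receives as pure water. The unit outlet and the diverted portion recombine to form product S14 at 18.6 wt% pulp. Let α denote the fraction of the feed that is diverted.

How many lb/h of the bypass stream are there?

263.2 lb/h

All 1900×0.083 = 157.7 lb/h of pulp reaches S14, so S14 = 157.7/0.186 = 847.85 lb/h and vapour = 1052.2 lb/h.
The evaporator receives (1−α)·1900 of feed at 0.917 water and removes 0.701 of that water:
0.701×0.917×(1−α)×1900 = 1052.2
(1−α) = 1052.2/1221.4 = 0.8615;  α = 0.1385.
Bypass flow = 0.1385×1900 = 263.22 lb/h.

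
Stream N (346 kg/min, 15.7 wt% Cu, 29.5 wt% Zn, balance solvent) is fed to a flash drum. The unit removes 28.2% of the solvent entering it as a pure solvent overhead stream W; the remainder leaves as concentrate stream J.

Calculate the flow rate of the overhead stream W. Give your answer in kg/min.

solvent entering = 346×0.548 = 189.61 kg/min; overhead removed = 0.282×189.61 = 53.469 kg/min.

53.47 kg/min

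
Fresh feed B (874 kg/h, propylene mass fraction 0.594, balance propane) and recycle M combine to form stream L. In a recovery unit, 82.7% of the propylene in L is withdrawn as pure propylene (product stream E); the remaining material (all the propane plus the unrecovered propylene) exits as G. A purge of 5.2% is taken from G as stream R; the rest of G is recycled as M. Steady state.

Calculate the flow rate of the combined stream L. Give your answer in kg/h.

7445 kg/h

propane enters only via B and leaves only via the purge: 874×0.406 = 0.052×(propane in G), and the recovery unit passes all propane, so propane in L = propane in G = 6823.9 kg/h.
propylene in L: m_A = 874×0.594 + (1−0.052)·(1−0.827)·m_A, so m_A = 519.16/0.8360 = 621 kg/h.
L = 621 + 6823.9 = 7444.9 kg/h.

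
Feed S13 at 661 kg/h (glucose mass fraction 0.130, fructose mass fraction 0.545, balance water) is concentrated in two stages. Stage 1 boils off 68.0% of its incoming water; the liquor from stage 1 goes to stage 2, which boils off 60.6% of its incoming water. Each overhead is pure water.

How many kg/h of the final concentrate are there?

water in feed = 661×0.325 = 214.83 kg/h.
After stage 1: water left = (1−0.680)×214.83 = 68.744; stream total = 514.92 kg/h.
After stage 2: water left = (1−0.606)×68.744 = 27.085; final concentrate = 473.26 kg/h.

473.3 kg/h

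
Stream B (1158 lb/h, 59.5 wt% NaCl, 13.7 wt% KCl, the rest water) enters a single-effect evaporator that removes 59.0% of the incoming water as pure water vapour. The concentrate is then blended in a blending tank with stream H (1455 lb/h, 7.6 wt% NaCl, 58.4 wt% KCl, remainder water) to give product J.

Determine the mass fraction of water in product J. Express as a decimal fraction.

0.256

Vapour removed = 0.590×0.268×1158 = 183.1 lb/h; concentrate = 974.9 lb/h.
water reaching the mixer = 127.24 (from concentrate) + 1455×0.340 = 621.94 lb/h.
Product flow = 974.9 + 1455 = 2429.9 lb/h; water fraction = 0.256.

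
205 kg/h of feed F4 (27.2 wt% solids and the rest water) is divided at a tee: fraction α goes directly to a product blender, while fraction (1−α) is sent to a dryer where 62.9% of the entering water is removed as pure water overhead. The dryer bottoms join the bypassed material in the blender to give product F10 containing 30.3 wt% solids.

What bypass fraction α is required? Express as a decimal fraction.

All 205×0.272 = 55.76 kg/h of solids reaches F10, so F10 = 55.76/0.303 = 184.03 kg/h and vapour = 20.974 kg/h.
The evaporator receives (1−α)·205 of feed at 0.728 water and removes 0.629 of that water:
0.629×0.728×(1−α)×205 = 20.974
(1−α) = 20.974/93.872 = 0.2234;  α = 0.7766.

0.777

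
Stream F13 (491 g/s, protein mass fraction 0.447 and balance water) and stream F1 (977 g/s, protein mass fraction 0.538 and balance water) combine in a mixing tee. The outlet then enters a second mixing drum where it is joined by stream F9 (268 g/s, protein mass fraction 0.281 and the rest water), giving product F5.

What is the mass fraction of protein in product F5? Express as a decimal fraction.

0.473

Overall, product flow = 1736 g/s.
protein in = 491×0.447 + 977×0.538 + 268×0.281 = 820.41 g/s.
protein fraction in F5 = 0.473.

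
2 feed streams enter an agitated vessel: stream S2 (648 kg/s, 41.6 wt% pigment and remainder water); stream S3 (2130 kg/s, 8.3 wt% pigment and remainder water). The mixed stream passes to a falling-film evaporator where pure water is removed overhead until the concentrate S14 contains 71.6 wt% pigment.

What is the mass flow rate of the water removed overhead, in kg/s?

pigment entering = 648×0.416 + 2130×0.083 = 446.36 kg/s.
All pigment reports to S14, so S14 = 446.36/0.716 = 623.41 kg/s.
Total feed = 2778 kg/s; overhead = 2778 − 623.41 = 2154.6 kg/s.

2155 kg/s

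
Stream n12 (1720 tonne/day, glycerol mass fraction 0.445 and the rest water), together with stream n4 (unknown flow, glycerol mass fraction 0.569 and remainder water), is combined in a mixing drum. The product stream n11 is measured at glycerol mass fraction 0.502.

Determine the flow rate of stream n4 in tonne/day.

1463 tonne/day

Let n4 be the unknown flow. Total out = 1720 + n4.
glycerol balance: 765.4 + 0.569·n4 = 0.502·(1720 + n4)
(0.569 − 0.502)·n4 = 0.502×1720 − 765.4 = 98.04
n4 = 98.04 / 0.067 = 1463.3 tonne/day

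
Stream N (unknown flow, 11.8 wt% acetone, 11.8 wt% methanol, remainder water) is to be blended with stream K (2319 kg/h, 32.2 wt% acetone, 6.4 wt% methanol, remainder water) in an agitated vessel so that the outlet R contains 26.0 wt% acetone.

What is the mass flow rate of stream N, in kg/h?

1013 kg/h

Let N be the unknown flow. Total out = 2319 + N.
acetone balance: 746.72 + 0.118·N = 0.260·(2319 + N)
(0.118 − 0.260)·N = 0.260×2319 − 746.72 = -143.78
N = -143.78 / -0.142 = 1012.5 kg/h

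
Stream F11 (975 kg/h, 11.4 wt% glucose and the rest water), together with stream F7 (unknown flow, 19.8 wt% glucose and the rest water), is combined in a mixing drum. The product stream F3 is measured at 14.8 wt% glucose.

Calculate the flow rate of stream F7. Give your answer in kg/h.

663 kg/h

Let F7 be the unknown flow. Total out = 975 + F7.
glucose balance: 111.15 + 0.198·F7 = 0.148·(975 + F7)
(0.198 − 0.148)·F7 = 0.148×975 − 111.15 = 33.15
F7 = 33.15 / 0.050 = 663 kg/h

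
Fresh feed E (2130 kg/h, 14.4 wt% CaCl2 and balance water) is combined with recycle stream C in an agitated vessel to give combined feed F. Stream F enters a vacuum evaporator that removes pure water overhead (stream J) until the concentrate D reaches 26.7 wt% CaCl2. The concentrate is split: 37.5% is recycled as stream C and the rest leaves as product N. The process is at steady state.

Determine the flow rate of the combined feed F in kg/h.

Overall CaCl2 balance (none leaves overhead): CaCl2 in fresh feed = CaCl2 in product, i.e. 2130×0.144 = (1−0.375)·D·0.267.
D = 306.72/(0.267×0.625) = 1838 kg/h.
Recycle C = 0.375×1838 = 689.26 kg/h.
Combined feed F = 2130 + 689.26 = 2819.3 kg/h.

2819 kg/h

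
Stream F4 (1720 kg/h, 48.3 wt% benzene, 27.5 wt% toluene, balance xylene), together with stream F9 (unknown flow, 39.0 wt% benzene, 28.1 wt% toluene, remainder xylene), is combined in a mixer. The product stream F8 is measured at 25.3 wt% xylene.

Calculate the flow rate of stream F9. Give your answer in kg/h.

248.9 kg/h

Let F9 be the unknown flow. Total out = 1720 + F9.
xylene balance: 416.24 + 0.329·F9 = 0.253·(1720 + F9)
(0.329 − 0.253)·F9 = 0.253×1720 − 416.24 = 18.92
F9 = 18.92 / 0.076 = 248.95 kg/h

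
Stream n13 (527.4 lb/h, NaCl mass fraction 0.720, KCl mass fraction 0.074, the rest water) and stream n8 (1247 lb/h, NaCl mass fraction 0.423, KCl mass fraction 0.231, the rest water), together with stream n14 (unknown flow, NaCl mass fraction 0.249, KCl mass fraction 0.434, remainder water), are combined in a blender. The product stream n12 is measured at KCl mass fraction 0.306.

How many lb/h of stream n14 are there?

Let n14 be the unknown flow. Total out = 1774.4 + n14.
KCl balance: 327.08 + 0.434·n14 = 0.306·(1774.4 + n14)
(0.434 − 0.306)·n14 = 0.306×1774.4 − 327.08 = 215.88
n14 = 215.88 / 0.128 = 1686.6 lb/h

1687 lb/h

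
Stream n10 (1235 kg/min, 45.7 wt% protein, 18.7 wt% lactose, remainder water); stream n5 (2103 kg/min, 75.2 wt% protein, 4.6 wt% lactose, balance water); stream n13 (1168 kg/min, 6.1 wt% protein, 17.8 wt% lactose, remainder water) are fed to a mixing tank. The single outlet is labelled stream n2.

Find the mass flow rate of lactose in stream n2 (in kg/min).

535.6 kg/min

lactose out = lactose in = 1235×0.187 + 2103×0.046 + 1168×0.178 = 535.59 kg/min.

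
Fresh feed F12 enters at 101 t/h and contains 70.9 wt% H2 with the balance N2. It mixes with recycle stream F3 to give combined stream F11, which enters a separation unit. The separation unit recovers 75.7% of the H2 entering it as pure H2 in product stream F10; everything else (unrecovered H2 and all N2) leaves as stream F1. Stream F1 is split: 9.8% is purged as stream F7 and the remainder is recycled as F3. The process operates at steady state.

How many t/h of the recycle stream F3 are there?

290.6 t/h

N2 enters only via F12 and leaves only via the purge: 101×0.291 = 0.098×(N2 in F1), and the separation unit passes all N2, so N2 in F11 = N2 in F1 = 299.91 t/h.
H2 in F11: m_A = 101×0.709 + (1−0.098)·(1−0.757)·m_A, so m_A = 71.609/0.7808 = 91.711 t/h.
F1 = (1−0.757)×91.711 + 299.91 = 322.19 t/h.
Recycle F3 = (1−0.098)×322.19 = 290.62 t/h.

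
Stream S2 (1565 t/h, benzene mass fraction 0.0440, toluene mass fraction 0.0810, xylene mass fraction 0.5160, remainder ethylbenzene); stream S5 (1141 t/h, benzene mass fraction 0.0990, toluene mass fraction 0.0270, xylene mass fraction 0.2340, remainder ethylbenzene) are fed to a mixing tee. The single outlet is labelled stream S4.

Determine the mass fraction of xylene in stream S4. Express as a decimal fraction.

Total flow out = 1565 + 1141 = 2706 t/h.
xylene in = 1565×0.516 + 1141×0.234 = 1074.5 t/h.
xylene mass fraction in S4 = 1074.5/2706 = 0.3971.

0.3971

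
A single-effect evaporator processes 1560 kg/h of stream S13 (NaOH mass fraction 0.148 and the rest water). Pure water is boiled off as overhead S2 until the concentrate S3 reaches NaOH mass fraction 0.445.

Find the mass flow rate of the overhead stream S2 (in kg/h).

NaOH is conserved: 1560×0.148 = 230.88 kg/h all reports to the concentrate.
Concentrate = 230.88/(target fraction) = 518.83 kg/h.
Overhead = 1560 − 518.83 = 1041.2 kg/h.

1041 kg/h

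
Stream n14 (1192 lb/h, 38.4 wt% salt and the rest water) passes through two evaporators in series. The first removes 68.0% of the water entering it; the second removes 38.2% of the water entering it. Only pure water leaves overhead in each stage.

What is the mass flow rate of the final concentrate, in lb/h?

water in feed = 1192×0.616 = 734.27 lb/h.
After stage 1: water left = (1−0.680)×734.27 = 234.97; stream total = 692.7 lb/h.
After stage 2: water left = (1−0.382)×234.97 = 145.21; final concentrate = 602.94 lb/h.

602.9 lb/h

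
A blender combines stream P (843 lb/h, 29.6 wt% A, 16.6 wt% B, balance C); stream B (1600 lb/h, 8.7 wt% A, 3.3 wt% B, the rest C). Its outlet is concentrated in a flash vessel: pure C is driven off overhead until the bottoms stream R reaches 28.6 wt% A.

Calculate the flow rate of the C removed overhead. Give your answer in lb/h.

A entering = 843×0.296 + 1600×0.087 = 388.73 lb/h.
All A reports to R, so R = 388.73/0.286 = 1359.2 lb/h.
Total feed = 2443 lb/h; overhead = 2443 − 1359.2 = 1083.8 lb/h.

1084 lb/h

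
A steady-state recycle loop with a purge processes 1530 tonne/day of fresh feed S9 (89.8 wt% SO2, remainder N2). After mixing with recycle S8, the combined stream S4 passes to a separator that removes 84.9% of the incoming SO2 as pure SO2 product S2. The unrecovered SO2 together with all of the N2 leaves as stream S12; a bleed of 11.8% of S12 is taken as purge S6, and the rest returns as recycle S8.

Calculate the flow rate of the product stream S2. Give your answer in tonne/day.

1346 tonne/day

SO2 in S4: m_A = 1530×0.898 + (1−0.118)·(1−0.849)·m_A, so m_A = 1373.9/0.8668 = 1585 tonne/day.
Product S2 = 0.849×1585 = 1345.7 tonne/day.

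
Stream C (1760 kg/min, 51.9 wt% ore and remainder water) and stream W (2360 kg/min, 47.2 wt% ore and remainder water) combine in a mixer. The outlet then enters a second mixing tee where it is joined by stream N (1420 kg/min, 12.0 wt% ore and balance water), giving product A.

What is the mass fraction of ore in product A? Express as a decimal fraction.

Overall, product flow = 5540 kg/min.
ore in = 1760×0.519 + 2360×0.472 + 1420×0.120 = 2197.8 kg/min.
ore fraction in A = 0.3967.

0.3967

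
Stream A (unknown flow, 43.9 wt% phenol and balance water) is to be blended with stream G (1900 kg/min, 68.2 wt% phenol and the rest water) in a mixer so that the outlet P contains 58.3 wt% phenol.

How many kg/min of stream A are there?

1306 kg/min

Let A be the unknown flow. Total out = 1900 + A.
phenol balance: 1295.8 + 0.439·A = 0.583·(1900 + A)
(0.439 − 0.583)·A = 0.583×1900 − 1295.8 = -188.1
A = -188.1 / -0.144 = 1306.3 kg/min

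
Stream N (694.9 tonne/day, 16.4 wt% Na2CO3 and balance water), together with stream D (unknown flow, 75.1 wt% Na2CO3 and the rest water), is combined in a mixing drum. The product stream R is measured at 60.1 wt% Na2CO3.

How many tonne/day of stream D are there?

Let D be the unknown flow. Total out = 694.9 + D.
Na2CO3 balance: 113.96 + 0.751·D = 0.601·(694.9 + D)
(0.751 − 0.601)·D = 0.601×694.9 − 113.96 = 303.67
D = 303.67 / 0.150 = 2024.5 tonne/day

2024 tonne/day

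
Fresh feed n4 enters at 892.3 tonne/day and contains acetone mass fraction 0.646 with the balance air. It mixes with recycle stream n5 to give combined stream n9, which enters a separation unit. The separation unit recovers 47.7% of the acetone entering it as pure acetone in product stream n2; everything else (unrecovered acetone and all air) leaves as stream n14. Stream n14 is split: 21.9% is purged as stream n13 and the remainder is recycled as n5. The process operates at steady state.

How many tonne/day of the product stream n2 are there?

464.8 tonne/day

acetone in n9: m_A = 892.3×0.646 + (1−0.219)·(1−0.477)·m_A, so m_A = 576.43/0.5915 = 974.45 tonne/day.
Product n2 = 0.477×974.45 = 464.81 tonne/day.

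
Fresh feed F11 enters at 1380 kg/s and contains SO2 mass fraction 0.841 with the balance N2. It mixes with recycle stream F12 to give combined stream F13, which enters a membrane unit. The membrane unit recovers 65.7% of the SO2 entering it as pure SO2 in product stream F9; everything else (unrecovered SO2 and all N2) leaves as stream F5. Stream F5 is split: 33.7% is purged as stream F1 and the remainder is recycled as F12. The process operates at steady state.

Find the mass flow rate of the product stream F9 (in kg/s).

986.9 kg/s

SO2 in F13: m_A = 1380×0.841 + (1−0.337)·(1−0.657)·m_A, so m_A = 1160.6/0.7726 = 1502.2 kg/s.
Product F9 = 0.657×1502.2 = 986.94 kg/s.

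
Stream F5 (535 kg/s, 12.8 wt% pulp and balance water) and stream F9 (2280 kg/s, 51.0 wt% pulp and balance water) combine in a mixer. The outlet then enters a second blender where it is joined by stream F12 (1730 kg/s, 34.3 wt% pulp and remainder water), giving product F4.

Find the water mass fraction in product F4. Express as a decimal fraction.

Overall, product flow = 4545 kg/s.
water in = 535×0.872 + 2280×0.490 + 1730×0.657 = 2720.3 kg/s.
water fraction in F4 = 0.5985.

0.5985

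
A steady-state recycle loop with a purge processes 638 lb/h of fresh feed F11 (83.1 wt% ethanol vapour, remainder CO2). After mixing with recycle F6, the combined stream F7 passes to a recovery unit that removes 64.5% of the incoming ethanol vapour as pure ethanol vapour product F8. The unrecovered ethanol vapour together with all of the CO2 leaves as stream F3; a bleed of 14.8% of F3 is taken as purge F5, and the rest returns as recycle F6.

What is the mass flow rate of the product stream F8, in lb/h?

ethanol vapour in F7: m_A = 638×0.831 + (1−0.148)·(1−0.645)·m_A, so m_A = 530.18/0.6975 = 760.07 lb/h.
Product F8 = 0.645×760.07 = 490.24 lb/h.

490.2 lb/h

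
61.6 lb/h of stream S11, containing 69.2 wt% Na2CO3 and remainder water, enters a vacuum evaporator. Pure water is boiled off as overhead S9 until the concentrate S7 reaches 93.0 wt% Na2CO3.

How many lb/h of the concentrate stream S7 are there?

45.84 lb/h

Na2CO3 is conserved: 61.6×0.692 = 42.627 lb/h all reports to the concentrate.
Concentrate = 42.627/(target fraction) = 45.836 lb/h.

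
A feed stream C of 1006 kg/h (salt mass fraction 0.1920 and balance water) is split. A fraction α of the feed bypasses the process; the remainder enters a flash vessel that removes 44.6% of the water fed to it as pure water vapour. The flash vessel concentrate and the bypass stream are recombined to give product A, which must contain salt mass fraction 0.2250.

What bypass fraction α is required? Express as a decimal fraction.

0.593

All 1006×0.192 = 193.15 kg/h of salt reaches A, so A = 193.15/0.225 = 858.45 kg/h and vapour = 147.55 kg/h.
The evaporator receives (1−α)·1006 of feed at 0.808 water and removes 0.446 of that water:
0.446×0.808×(1−α)×1006 = 147.55
(1−α) = 147.55/362.53 = 0.4070;  α = 0.5930.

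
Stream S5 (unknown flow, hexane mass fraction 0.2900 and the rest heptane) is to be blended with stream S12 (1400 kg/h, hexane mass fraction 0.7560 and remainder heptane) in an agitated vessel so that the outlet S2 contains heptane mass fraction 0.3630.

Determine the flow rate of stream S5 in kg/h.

Let S5 be the unknown flow. Total out = 1400 + S5.
heptane balance: 341.6 + 0.710·S5 = 0.363·(1400 + S5)
(0.710 − 0.363)·S5 = 0.363×1400 − 341.6 = 166.6
S5 = 166.6 / 0.347 = 480.12 kg/h

480.1 kg/h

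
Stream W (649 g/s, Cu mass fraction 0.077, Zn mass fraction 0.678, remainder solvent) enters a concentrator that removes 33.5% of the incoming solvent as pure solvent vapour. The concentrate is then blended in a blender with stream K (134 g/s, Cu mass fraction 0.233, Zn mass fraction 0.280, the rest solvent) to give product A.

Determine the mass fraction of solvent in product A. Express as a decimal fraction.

0.234

Vapour removed = 0.335×0.245×649 = 53.267 g/s; concentrate = 595.73 g/s.
solvent reaching the mixer = 105.74 (from concentrate) + 134×0.487 = 171 g/s.
Product flow = 595.73 + 134 = 729.73 g/s; solvent fraction = 0.234.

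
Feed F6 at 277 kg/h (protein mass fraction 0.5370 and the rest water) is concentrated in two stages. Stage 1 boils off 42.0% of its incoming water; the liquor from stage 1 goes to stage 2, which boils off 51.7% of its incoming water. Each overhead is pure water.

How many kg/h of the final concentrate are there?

water in feed = 277×0.463 = 128.25 kg/h.
After stage 1: water left = (1−0.420)×128.25 = 74.386; stream total = 223.13 kg/h.
After stage 2: water left = (1−0.517)×74.386 = 35.928; final concentrate = 184.68 kg/h.

184.7 kg/h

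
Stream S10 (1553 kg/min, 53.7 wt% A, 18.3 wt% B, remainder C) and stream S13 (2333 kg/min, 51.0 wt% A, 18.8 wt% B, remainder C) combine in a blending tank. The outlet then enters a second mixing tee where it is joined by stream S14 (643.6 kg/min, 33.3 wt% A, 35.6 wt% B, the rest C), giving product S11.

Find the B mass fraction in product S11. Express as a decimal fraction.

0.210

Overall, product flow = 4529.6 kg/min.
B in = 1553×0.183 + 2333×0.188 + 643.6×0.356 = 951.92 kg/min.
B fraction in S11 = 0.210.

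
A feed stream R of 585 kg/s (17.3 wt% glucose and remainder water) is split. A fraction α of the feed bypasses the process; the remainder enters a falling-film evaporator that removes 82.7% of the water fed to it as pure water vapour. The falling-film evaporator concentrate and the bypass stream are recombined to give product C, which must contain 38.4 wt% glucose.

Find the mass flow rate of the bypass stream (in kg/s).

115 kg/s

All 585×0.173 = 101.2 kg/s of glucose reaches C, so C = 101.2/0.384 = 263.55 kg/s and vapour = 321.45 kg/s.
The evaporator receives (1−α)·585 of feed at 0.827 water and removes 0.827 of that water:
0.827×0.827×(1−α)×585 = 321.45
(1−α) = 321.45/400.1 = 0.8034;  α = 0.1966.
Bypass flow = 0.1966×585 = 115 kg/s.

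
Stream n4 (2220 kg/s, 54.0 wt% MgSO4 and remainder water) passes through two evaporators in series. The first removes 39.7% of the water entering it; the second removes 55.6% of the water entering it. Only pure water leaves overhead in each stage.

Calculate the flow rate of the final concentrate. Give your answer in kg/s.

water in feed = 2220×0.460 = 1021.2 kg/s.
After stage 1: water left = (1−0.397)×1021.2 = 615.78; stream total = 1814.6 kg/s.
After stage 2: water left = (1−0.556)×615.78 = 273.41; final concentrate = 1472.2 kg/s.

1472 kg/s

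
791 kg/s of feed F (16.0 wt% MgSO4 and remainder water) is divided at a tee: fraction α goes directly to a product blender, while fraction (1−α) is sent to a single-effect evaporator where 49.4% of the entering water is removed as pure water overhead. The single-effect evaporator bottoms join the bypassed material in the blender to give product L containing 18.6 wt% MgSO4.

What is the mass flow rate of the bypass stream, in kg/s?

All 791×0.160 = 126.56 kg/s of MgSO4 reaches L, so L = 126.56/0.186 = 680.43 kg/s and vapour = 110.57 kg/s.
The evaporator receives (1−α)·791 of feed at 0.840 water and removes 0.494 of that water:
0.494×0.840×(1−α)×791 = 110.57
(1−α) = 110.57/328.23 = 0.3369;  α = 0.6631.
Bypass flow = 0.6631×791 = 524.54 kg/s.

524.5 kg/s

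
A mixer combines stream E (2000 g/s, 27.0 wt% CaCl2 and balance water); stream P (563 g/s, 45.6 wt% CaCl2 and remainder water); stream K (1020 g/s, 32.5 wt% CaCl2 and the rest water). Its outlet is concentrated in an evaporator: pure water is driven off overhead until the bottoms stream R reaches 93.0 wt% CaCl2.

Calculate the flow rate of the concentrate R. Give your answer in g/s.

1213 g/s

CaCl2 entering = 2000×0.270 + 563×0.456 + 1020×0.325 = 1128.2 g/s.
All CaCl2 reports to R, so R = 1128.2/0.930 = 1213.1 g/s.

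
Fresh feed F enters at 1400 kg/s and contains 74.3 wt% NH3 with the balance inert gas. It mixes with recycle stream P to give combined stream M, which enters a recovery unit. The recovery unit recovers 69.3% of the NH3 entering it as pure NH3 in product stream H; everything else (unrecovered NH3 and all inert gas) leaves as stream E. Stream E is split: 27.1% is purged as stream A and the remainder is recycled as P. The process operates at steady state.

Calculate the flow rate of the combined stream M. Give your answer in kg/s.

inert gas enters only via F and leaves only via the purge: 1400×0.257 = 0.271×(inert gas in E), and the recovery unit passes all inert gas, so inert gas in M = inert gas in E = 1327.7 kg/s.
NH3 in M: m_A = 1400×0.743 + (1−0.271)·(1−0.693)·m_A, so m_A = 1040.2/0.7762 = 1340.1 kg/s.
M = 1340.1 + 1327.7 = 2667.8 kg/s.

2668 kg/s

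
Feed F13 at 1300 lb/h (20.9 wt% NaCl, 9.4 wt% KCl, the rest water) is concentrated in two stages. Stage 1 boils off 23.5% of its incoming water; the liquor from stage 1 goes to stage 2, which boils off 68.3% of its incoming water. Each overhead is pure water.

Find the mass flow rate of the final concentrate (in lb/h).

water in feed = 1300×0.697 = 906.1 lb/h.
After stage 1: water left = (1−0.235)×906.1 = 693.17; stream total = 1087.1 lb/h.
After stage 2: water left = (1−0.683)×693.17 = 219.73; final concentrate = 613.63 lb/h.

613.6 lb/h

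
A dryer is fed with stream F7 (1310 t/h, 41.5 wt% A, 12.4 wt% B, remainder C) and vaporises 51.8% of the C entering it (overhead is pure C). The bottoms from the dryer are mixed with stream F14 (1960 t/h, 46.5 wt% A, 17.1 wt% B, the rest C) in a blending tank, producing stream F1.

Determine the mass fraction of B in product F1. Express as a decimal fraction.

0.1683

Vapour removed = 0.518×0.461×1310 = 312.83 t/h; concentrate = 997.17 t/h.
B reaching the mixer = 162.44 (from concentrate) + 1960×0.171 = 497.6 t/h.
Product flow = 997.17 + 1960 = 2957.2 t/h; B fraction = 0.1683.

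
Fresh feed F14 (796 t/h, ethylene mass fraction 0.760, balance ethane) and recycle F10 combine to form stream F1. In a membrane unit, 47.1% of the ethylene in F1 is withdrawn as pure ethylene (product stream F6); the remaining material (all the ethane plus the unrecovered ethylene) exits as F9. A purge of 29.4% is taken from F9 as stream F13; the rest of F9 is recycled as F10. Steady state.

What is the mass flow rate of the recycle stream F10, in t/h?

ethane enters only via F14 and leaves only via the purge: 796×0.240 = 0.294×(ethane in F9), and the membrane unit passes all ethane, so ethane in F1 = ethane in F9 = 649.8 t/h.
ethylene in F1: m_A = 796×0.760 + (1−0.294)·(1−0.471)·m_A, so m_A = 604.96/0.6265 = 965.58 t/h.
F9 = (1−0.471)×965.58 + 649.8 = 1160.6 t/h.
Recycle F10 = (1−0.294)×1160.6 = 819.37 t/h.

819.4 t/h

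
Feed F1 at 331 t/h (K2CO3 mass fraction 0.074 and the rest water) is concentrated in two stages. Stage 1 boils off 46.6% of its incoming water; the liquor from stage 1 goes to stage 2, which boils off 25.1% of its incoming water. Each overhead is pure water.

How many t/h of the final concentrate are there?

water in feed = 331×0.926 = 306.51 t/h.
After stage 1: water left = (1−0.466)×306.51 = 163.67; stream total = 188.17 t/h.
After stage 2: water left = (1−0.251)×163.67 = 122.59; final concentrate = 147.09 t/h.

147.1 t/h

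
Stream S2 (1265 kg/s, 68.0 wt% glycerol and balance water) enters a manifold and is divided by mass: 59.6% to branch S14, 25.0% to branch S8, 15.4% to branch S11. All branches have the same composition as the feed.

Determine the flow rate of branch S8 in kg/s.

316.2 kg/s

Branch S8 flow = 0.250×1265 = 316.25 kg/s.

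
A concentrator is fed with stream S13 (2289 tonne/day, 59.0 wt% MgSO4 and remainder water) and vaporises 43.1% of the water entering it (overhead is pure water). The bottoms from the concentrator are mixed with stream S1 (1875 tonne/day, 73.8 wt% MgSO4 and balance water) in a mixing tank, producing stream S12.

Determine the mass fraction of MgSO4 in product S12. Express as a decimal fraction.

Vapour removed = 0.431×0.410×2289 = 404.49 tonne/day; concentrate = 1884.5 tonne/day.
MgSO4 reaching the mixer = 1350.5 (from concentrate) + 1875×0.738 = 2734.3 tonne/day.
Product flow = 1884.5 + 1875 = 3759.5 tonne/day; MgSO4 fraction = 0.7273.

0.7273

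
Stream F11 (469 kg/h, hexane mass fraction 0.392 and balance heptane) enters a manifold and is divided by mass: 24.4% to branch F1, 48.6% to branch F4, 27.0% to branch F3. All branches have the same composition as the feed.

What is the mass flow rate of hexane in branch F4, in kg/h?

Branch F4 total = 0.486×469 = 227.93 kg/h.
hexane in F4 = 0.392×227.93 = 89.35 kg/h.

89.35 kg/h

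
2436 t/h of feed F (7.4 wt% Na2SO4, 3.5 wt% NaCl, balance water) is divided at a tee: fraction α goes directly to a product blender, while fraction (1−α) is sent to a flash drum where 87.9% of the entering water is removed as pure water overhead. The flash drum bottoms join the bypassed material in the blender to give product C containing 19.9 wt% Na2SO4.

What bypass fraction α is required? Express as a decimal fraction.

0.198

All 2436×0.074 = 180.26 t/h of Na2SO4 reaches C, so C = 180.26/0.199 = 905.85 t/h and vapour = 1530.2 t/h.
The evaporator receives (1−α)·2436 of feed at 0.891 water and removes 0.879 of that water:
0.879×0.891×(1−α)×2436 = 1530.2
(1−α) = 1530.2/1907.8 = 0.8020;  α = 0.1980.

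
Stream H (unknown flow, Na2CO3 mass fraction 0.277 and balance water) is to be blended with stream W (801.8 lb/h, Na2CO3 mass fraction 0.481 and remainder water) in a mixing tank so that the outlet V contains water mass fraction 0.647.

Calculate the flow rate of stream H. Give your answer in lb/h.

1350 lb/h

Let H be the unknown flow. Total out = 801.8 + H.
water balance: 416.13 + 0.723·H = 0.647·(801.8 + H)
(0.723 − 0.647)·H = 0.647×801.8 − 416.13 = 102.63
H = 102.63 / 0.076 = 1350.4 lb/h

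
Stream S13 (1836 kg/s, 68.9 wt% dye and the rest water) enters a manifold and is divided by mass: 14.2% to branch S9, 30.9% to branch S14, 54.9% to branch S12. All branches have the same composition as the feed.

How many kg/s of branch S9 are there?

Branch S9 flow = 0.142×1836 = 260.71 kg/s.

260.7 kg/s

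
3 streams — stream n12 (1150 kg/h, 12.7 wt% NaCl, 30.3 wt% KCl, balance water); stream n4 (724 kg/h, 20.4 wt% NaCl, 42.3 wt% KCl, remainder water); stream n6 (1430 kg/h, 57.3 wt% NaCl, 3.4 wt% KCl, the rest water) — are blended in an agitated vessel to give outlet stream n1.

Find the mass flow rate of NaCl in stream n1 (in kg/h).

NaCl out = NaCl in = 1150×0.127 + 724×0.204 + 1430×0.573 = 1113.1 kg/h.

1113 kg/h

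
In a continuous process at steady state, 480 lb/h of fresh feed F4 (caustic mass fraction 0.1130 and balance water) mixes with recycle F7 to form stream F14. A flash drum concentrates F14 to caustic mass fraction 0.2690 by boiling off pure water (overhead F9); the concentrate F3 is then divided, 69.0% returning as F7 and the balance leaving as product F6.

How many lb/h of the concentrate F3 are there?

Overall caustic balance (none leaves overhead): caustic in fresh feed = caustic in product, i.e. 480×0.113 = (1−0.690)·F3·0.269.
F3 = 54.24/(0.269×0.310) = 650.44 lb/h.

650.4 lb/h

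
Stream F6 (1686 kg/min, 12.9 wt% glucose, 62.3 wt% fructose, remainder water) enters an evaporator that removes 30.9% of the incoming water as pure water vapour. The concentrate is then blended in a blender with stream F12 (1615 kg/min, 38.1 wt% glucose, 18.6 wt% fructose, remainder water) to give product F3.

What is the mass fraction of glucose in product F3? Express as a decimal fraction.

0.263

Vapour removed = 0.309×0.248×1686 = 129.2 kg/min; concentrate = 1556.8 kg/min.
glucose reaching the mixer = 217.49 (from concentrate) + 1615×0.381 = 832.81 kg/min.
Product flow = 1556.8 + 1615 = 3171.8 kg/min; glucose fraction = 0.263.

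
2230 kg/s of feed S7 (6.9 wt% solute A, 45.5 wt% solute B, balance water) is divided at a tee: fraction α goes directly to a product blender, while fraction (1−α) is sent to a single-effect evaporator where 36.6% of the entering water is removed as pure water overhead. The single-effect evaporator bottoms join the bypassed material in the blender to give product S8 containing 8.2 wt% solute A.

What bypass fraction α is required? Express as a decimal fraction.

All 2230×0.069 = 153.87 kg/s of solute A reaches S8, so S8 = 153.87/0.082 = 1876.5 kg/s and vapour = 353.54 kg/s.
The evaporator receives (1−α)·2230 of feed at 0.476 water and removes 0.366 of that water:
0.366×0.476×(1−α)×2230 = 353.54
(1−α) = 353.54/388.5 = 0.9100;  α = 0.0900.

0.090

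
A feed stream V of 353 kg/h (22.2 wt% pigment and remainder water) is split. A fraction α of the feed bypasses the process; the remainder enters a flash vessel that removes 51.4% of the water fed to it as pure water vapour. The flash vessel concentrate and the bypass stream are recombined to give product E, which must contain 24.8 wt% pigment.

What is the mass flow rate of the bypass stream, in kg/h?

260.5 kg/h

All 353×0.222 = 78.366 kg/h of pigment reaches E, so E = 78.366/0.248 = 315.99 kg/h and vapour = 37.008 kg/h.
The evaporator receives (1−α)·353 of feed at 0.778 water and removes 0.514 of that water:
0.514×0.778×(1−α)×353 = 37.008
(1−α) = 37.008/141.16 = 0.2622;  α = 0.7378.
Bypass flow = 0.7378×353 = 260.45 kg/h.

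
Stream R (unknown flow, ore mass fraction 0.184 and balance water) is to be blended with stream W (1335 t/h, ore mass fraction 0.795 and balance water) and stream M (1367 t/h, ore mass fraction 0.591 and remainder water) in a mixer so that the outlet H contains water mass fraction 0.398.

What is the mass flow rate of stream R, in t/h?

580.4 t/h

Let R be the unknown flow. Total out = 2702 + R.
water balance: 832.78 + 0.816·R = 0.398·(2702 + R)
(0.816 − 0.398)·R = 0.398×2702 − 832.78 = 242.62
R = 242.62 / 0.418 = 580.43 t/h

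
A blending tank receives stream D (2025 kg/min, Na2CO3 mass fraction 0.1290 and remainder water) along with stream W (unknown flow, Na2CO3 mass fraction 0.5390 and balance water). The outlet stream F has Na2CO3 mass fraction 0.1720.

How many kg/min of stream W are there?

Let W be the unknown flow. Total out = 2025 + W.
Na2CO3 balance: 261.23 + 0.539·W = 0.172·(2025 + W)
(0.539 − 0.172)·W = 0.172×2025 − 261.23 = 87.075
W = 87.075 / 0.367 = 237.26 kg/min

237.3 kg/min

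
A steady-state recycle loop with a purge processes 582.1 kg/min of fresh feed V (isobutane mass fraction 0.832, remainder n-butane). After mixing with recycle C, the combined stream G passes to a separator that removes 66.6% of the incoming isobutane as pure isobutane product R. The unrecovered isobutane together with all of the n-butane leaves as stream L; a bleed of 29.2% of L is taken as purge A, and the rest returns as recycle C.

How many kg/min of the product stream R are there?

isobutane in G: m_A = 582.1×0.832 + (1−0.292)·(1−0.666)·m_A, so m_A = 484.31/0.7635 = 634.3 kg/min.
Product R = 0.666×634.3 = 422.45 kg/min.

422.4 kg/min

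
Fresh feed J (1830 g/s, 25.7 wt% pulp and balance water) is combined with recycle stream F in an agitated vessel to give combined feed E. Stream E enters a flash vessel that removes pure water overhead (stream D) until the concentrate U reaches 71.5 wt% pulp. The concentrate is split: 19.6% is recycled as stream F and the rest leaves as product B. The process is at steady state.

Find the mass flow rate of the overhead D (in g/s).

Overall pulp balance (none leaves overhead): pulp in fresh feed = pulp in product, i.e. 1830×0.257 = (1−0.196)·U·0.715.
U = 470.31/(0.715×0.804) = 818.13 g/s.
Recycle F = 0.196×818.13 = 160.35 g/s.
Combined feed E = 1830 + 160.35 = 1990.4 g/s.
Overhead D = E − U = 1990.4 − 818.13 = 1172.2 g/s.

1172 g/s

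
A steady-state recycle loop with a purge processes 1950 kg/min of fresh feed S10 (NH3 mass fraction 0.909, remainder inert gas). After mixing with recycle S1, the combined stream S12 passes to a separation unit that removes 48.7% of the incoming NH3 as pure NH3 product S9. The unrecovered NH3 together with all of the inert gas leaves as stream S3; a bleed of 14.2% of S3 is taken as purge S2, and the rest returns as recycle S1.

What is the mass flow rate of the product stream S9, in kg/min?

NH3 in S12: m_A = 1950×0.909 + (1−0.142)·(1−0.487)·m_A, so m_A = 1772.5/0.5598 = 3166.1 kg/min.
Product S9 = 0.487×3166.1 = 1541.9 kg/min.

1542 kg/min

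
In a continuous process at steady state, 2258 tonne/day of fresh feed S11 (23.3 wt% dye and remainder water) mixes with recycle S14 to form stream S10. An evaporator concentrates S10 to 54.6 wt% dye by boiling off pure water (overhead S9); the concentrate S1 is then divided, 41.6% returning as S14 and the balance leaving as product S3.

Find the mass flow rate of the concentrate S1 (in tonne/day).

Overall dye balance (none leaves overhead): dye in fresh feed = dye in product, i.e. 2258×0.233 = (1−0.416)·S1·0.546.
S1 = 526.11/(0.546×0.584) = 1650 tonne/day.

1650 tonne/day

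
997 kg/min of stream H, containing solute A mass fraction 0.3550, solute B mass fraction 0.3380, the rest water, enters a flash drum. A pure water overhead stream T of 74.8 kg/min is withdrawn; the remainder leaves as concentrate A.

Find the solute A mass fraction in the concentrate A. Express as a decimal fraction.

solute A is not removed: 997×0.355 = 353.94 kg/min of solute A enters A.
Concentrate = 997 − 74.8 = 922.2 kg/min.
Mass fraction = 353.94/922.2 = 0.3838.

0.3838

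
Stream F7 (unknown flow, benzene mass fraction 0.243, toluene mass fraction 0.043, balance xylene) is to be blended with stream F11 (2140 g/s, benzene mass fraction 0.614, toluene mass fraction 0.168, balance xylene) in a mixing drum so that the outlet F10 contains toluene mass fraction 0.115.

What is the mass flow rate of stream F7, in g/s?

1575 g/s

Let F7 be the unknown flow. Total out = 2140 + F7.
toluene balance: 359.52 + 0.043·F7 = 0.115·(2140 + F7)
(0.043 − 0.115)·F7 = 0.115×2140 − 359.52 = -113.42
F7 = -113.42 / -0.072 = 1575.3 g/s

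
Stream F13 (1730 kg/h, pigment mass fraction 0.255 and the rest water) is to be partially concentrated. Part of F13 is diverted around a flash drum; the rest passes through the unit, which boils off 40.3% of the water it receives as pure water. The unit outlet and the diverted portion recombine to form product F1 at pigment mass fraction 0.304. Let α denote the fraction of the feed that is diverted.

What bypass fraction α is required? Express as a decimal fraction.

0.463

All 1730×0.255 = 441.15 kg/h of pigment reaches F1, so F1 = 441.15/0.304 = 1451.2 kg/h and vapour = 278.85 kg/h.
The evaporator receives (1−α)·1730 of feed at 0.745 water and removes 0.403 of that water:
0.403×0.745×(1−α)×1730 = 278.85
(1−α) = 278.85/519.41 = 0.5369;  α = 0.4631.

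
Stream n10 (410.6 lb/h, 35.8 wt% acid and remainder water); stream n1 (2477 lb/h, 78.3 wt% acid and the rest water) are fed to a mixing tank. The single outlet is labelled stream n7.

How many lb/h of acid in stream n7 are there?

acid out = acid in = 410.6×0.358 + 2477×0.783 = 2086.5 lb/h.

2086 lb/h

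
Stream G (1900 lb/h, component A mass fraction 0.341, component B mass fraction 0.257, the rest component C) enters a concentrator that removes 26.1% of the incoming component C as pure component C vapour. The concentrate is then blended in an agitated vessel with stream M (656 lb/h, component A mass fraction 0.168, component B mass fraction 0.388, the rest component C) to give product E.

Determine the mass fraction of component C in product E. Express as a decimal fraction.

0.363

Vapour removed = 0.261×0.402×1900 = 199.35 lb/h; concentrate = 1700.6 lb/h.
component C reaching the mixer = 564.45 (from concentrate) + 656×0.444 = 855.71 lb/h.
Product flow = 1700.6 + 656 = 2356.6 lb/h; component C fraction = 0.363.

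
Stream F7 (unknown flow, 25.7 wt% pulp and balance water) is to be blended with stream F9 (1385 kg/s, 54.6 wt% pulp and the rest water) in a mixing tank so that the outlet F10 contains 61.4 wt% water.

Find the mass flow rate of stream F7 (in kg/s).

1718 kg/s

Let F7 be the unknown flow. Total out = 1385 + F7.
water balance: 628.79 + 0.743·F7 = 0.614·(1385 + F7)
(0.743 − 0.614)·F7 = 0.614×1385 − 628.79 = 221.6
F7 = 221.6 / 0.129 = 1717.8 kg/s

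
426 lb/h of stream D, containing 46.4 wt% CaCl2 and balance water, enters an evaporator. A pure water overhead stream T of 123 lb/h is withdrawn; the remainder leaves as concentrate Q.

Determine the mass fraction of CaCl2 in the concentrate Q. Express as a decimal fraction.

CaCl2 is not removed: 426×0.464 = 197.66 lb/h of CaCl2 enters Q.
Concentrate = 426 − 123 = 303 lb/h.
Mass fraction = 197.66/303 = 0.652.

0.652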